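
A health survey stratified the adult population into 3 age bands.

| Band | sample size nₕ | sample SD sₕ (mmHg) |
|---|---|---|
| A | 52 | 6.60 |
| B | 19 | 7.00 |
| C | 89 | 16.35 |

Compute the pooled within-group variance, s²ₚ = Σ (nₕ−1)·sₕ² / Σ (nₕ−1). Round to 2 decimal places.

A: (52−1)·6.60² = 51·43.56 = 2221.56
B: (19−1)·7.00² = 18·49 = 882
C: (89−1)·16.35² = 88·267.3225 = 23524.38
Numerator = 26627.94; denominator = Σ(nₕ−1) = 157.
s²ₚ = 26627.94/157 = 169.6047... → 169.60.

169.60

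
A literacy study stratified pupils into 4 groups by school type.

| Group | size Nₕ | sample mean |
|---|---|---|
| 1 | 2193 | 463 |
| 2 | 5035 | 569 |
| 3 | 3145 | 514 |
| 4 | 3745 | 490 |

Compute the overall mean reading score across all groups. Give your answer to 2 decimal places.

519.33

N = 14118; weights Wₕ = Nₕ/N = (0.1553, 0.3566, 0.2228, 0.2653).
x̄_st = Σ Wₕ·x̄ₕ = 0.1553·463 + 0.3566·569 + 0.2228·514 + 0.2653·490 ≈ 519.3267...
→ 519.33.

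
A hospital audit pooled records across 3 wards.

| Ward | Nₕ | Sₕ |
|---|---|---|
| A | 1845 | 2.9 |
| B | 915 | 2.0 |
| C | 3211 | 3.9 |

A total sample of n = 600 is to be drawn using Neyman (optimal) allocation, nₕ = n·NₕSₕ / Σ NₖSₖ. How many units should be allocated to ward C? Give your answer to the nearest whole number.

381

A: NₕSₕ = 1845·2.9 = 5350.5
B: NₕSₕ = 915·2.0 = 1830
C: NₕSₕ = 3211·3.9 = 12522.9
Σ NₕSₕ = 19703.4.
n_C = 600·12522.9/19703.4 = 381.342... → 381.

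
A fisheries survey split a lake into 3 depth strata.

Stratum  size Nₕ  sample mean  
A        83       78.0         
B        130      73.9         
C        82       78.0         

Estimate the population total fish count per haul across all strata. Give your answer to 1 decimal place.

Population total = Σ Nₕ·x̄ₕ (each stratum's size times its mean).
83·78.0 + 130·73.9 + 82·78.0 = 6474 + 9607 + 6396 = 22477.0.

22477.0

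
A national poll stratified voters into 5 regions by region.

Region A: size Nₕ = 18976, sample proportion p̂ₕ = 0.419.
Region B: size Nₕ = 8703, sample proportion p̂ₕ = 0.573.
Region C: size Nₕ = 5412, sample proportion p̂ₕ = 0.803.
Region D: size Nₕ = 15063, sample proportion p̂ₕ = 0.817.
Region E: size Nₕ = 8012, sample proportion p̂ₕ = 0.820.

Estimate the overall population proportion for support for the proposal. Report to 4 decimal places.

Wₕ = Nₕ/N with N = 56166: 0.3379, 0.1550, 0.0964, 0.2682, 0.1426.
p̂_st = 0.3379·0.419 + 0.1550·0.573 + 0.0964·0.803 + 0.2682·0.817 + 0.1426·0.820 ≈ 0.643804... → 0.6438.

0.6438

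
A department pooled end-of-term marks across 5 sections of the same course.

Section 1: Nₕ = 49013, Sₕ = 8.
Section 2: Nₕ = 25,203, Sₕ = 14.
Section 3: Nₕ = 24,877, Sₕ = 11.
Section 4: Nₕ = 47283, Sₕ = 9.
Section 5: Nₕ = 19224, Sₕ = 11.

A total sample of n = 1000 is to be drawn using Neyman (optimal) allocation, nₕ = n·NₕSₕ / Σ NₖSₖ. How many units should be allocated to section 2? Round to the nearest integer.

213

1: NₕSₕ = 49013·8 = 392104
2: NₕSₕ = 25203·14 = 352842
3: NₕSₕ = 24877·11 = 273647
4: NₕSₕ = 47283·9 = 425547
5: NₕSₕ = 19224·11 = 211464
Σ NₕSₕ = 1655604.
n_2 = 1000·352842/1655604 = 213.120... → 213.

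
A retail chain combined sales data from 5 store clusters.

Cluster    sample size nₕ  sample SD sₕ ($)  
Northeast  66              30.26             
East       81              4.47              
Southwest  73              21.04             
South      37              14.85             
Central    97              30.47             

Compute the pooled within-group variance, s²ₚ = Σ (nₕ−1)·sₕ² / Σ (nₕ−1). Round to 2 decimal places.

Northeast: (66−1)·30.26² = 65·915.6676 = 59518.394
East: (81−1)·4.47² = 80·19.9809 = 1598.472
Southwest: (73−1)·21.04² = 72·442.6816 = 31873.0752
South: (37−1)·14.85² = 36·220.5225 = 7938.81
Central: (97−1)·30.47² = 96·928.4209 = 89128.4064
Numerator = 190057.1576; denominator = Σ(nₕ−1) = 349.
s²ₚ = 190057.1576/349 = 544.5764... → 544.58.

544.58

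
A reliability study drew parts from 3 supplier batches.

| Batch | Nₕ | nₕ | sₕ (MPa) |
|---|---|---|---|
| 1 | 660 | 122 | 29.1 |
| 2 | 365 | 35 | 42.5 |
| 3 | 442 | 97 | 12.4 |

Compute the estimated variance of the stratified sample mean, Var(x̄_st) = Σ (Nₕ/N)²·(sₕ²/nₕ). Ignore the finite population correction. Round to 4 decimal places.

N = 1467. Term for each stratum: Wₕ²sₕ²/nₕ.
Var(x̄_st) = 1.4049271 + 3.1947385 + 0.1438984 = 4.7435640 → 4.7436.

4.7436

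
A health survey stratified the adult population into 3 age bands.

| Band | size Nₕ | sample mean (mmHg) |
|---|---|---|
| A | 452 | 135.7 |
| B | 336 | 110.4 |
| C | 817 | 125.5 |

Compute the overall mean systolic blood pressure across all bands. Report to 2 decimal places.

125.21

N = 452 + 336 + 817 = 1605.
Weight each subgroup mean by Nₕ/N and sum.
Σ Nₕx̄ₕ = 452·135.7 + 336·110.4 + 817·125.5 = 61336.4 + 37094.4 + 102533.5 = 200964.3.
Divide by N: 200964.3 / 1605 = 125.2114... → 125.21.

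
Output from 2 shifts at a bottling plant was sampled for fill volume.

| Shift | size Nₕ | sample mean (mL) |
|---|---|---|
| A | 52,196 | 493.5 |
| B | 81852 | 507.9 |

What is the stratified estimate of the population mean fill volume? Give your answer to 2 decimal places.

N = 52196 + 81852 = 134048.
Overall mean = Σ (Nₕ/N)·x̄ₕ — weight by population share, not a simple average.
Σ Nₕx̄ₕ = 52196·493.5 + 81852·507.9 = 25758726 + 41572630.8 = 67331356.8.
Divide by N: 67331356.8 / 134048 = 502.2929... → 502.29.

502.29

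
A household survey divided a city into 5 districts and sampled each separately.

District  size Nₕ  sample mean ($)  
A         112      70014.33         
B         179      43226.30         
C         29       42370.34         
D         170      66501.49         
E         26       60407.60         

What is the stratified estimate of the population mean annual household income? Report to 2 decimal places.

57526.56

x̄_st = (Σ Nₕx̄ₕ) / (Σ Nₕ) = (112·70014.33 + 179·43226.30 + 29·42370.34 + 170·66501.49 + 26·60407.60) / 516
= 29683703.42 / 516 = 57526.5570... → 57526.56.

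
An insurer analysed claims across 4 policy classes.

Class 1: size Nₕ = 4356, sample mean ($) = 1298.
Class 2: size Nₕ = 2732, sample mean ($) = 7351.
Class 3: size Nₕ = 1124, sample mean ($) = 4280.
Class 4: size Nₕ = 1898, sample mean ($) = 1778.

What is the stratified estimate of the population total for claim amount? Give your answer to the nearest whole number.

33922384

Estimate total by summing Nₕ·x̄ₕ over strata.
4356·1298 + 2732·7351 + 1124·4280 + 1898·1778 = 5654088 + 20082932 + 4810720 + 3374644 = 33922384.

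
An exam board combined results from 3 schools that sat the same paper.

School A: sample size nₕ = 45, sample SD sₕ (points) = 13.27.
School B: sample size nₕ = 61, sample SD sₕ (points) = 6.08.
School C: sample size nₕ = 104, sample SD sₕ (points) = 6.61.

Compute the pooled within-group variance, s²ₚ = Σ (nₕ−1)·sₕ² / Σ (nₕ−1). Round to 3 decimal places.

69.886

Degrees of freedom: 44 + 60 + 103 = 207.
Σ(nₕ−1)sₕ² = 44·176.0929 + 60·36.9664 + 103·43.6921 = 14466.3579.
s²ₚ = 14466.3579 / 207 = 69.88579... → 69.886.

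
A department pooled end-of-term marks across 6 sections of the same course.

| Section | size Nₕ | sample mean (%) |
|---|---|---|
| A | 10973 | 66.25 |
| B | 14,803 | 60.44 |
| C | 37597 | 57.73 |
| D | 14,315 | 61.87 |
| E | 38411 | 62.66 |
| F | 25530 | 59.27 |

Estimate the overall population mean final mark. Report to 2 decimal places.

N = 10973 + 14803 + 37597 + 14315 + 38411 + 25530 = 141629.
Weight each subgroup mean by Nₕ/N and sum.
Σ Nₕx̄ₕ = 10973·66.25 + 14803·60.44 + 37597·57.73 + 14315·61.87 + 38411·62.66 + 25530·59.27 = 726961.25 + 894693.32 + 2170474.81 + 885669.05 + 2406833.26 + 1513163.1 = 8597794.79.
Divide by N: 8597794.79 / 141629 = 60.7065... → 60.71.

60.71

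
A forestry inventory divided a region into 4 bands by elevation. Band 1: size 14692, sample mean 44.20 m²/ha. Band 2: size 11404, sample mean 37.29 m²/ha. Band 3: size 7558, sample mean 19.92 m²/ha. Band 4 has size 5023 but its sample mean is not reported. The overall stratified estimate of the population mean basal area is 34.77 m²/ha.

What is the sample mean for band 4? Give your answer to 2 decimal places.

23.81

N = 14692 + 11404 + 7558 + 5023 = 38677.
Overall total = μ·N = 34.77·38677 = 1344799.29.
Subtract the known strata: 14692·44.20 + 11404·37.29 + 7558·19.92 = 1225196.92.
Remaining total for band 4: 1344799.29 − 1225196.92 = 119602.37.
Divide by its size: 119602.37 / 5023 = 23.8109... → 23.81.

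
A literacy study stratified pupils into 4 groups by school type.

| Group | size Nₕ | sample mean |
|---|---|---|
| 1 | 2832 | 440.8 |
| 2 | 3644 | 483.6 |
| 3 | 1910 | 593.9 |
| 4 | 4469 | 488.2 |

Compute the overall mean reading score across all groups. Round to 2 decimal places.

x̄_st = (Σ Nₕx̄ₕ) / (Σ Nₕ) = (2832·440.8 + 3644·483.6 + 1910·593.9 + 4469·488.2) / 12855
= 6326698.8 / 12855 = 492.1586... → 492.16.

492.16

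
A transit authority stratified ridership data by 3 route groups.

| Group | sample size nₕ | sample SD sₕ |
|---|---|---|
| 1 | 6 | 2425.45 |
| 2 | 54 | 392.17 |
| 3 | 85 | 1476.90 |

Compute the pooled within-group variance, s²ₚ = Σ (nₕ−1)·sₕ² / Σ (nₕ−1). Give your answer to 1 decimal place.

1554851.5

Degrees of freedom: 5 + 53 + 84 = 142.
Σ(nₕ−1)sₕ² = 5·5882807.7025 + 53·153797.3089 + 84·2181233.61 = 220788919.1242.
s²ₚ = 220788919.1242 / 142 = 1554851.543... → 1554851.5.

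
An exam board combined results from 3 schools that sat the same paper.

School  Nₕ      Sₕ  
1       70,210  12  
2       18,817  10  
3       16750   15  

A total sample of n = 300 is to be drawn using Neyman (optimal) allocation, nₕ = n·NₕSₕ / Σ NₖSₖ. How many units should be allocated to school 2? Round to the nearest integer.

1: NₕSₕ = 70210·12 = 842520
2: NₕSₕ = 18817·10 = 188170
3: NₕSₕ = 16750·15 = 251250
Σ NₕSₕ = 1281940.
n_2 = 300·188170/1281940 = 44.036... → 44.

44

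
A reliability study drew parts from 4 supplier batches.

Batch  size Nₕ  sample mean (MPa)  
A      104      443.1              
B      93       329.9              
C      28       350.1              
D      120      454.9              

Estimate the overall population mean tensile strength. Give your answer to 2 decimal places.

N = 104 + 93 + 28 + 120 = 345.
The stratified mean weights each stratum mean by its population share Nₕ/N.
Σ Nₕx̄ₕ = 104·443.1 + 93·329.9 + 28·350.1 + 120·454.9 = 46082.4 + 30680.7 + 9802.8 + 54588 = 141153.9.
Divide by N: 141153.9 / 345 = 409.1417... → 409.14.

409.14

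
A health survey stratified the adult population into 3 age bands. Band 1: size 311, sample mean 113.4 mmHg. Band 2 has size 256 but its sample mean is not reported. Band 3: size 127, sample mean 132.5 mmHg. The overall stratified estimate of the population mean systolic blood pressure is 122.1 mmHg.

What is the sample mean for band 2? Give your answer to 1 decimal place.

127.5

N = 311 + 256 + 127 = 694.
Overall total = μ·N = 122.1·694 = 84737.4.
Subtract the known strata: 311·113.4 + 127·132.5 = 52094.9.
Remaining total for band 2: 84737.4 − 52094.9 = 32642.5.
Divide by its size: 32642.5 / 256 = 127.510... → 127.5.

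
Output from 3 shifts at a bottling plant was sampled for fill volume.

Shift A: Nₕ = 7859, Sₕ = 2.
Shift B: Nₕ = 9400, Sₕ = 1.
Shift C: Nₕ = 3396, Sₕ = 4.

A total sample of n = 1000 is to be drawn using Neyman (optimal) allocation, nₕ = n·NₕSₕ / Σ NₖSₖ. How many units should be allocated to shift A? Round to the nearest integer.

A: NₕSₕ = 7859·2 = 15718
B: NₕSₕ = 9400·1 = 9400
C: NₕSₕ = 3396·4 = 13584
Σ NₕSₕ = 38702.
n_A = 1000·15718/38702 = 406.129... → 406.

406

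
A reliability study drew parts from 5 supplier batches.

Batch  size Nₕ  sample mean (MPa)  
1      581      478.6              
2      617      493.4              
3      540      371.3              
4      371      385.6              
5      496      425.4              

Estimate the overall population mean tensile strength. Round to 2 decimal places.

436.49

x̄_st = (Σ Nₕx̄ₕ) / (Σ Nₕ) = (581·478.6 + 617·493.4 + 540·371.3 + 371·385.6 + 496·425.4) / 2605
= 1137052.4 / 2605 = 436.4884... → 436.49.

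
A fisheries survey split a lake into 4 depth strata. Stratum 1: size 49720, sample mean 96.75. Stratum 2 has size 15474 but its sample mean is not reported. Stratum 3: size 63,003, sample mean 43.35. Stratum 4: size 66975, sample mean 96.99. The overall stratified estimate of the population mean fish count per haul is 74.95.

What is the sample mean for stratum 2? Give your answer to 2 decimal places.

38.17

N = 49720 + 15474 + 63003 + 66975 = 195172.
Overall total = μ·N = 74.95·195172 = 14628141.4.
Subtract the known strata: 49720·96.75 + 63003·43.35 + 66975·96.99 = 14037495.3.
Remaining total for stratum 2: 14628141.4 − 14037495.3 = 590646.1.
Divide by its size: 590646.1 / 15474 = 38.1702... → 38.17.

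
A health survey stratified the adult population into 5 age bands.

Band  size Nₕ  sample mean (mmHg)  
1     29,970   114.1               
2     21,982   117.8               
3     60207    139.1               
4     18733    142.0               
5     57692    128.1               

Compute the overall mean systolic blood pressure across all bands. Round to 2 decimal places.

129.57

x̄_st = (Σ Nₕx̄ₕ) / (Σ Nₕ) = (29970·114.1 + 21982·117.8 + 60207·139.1 + 18733·142.0 + 57692·128.1) / 188584
= 24434281.5 / 188584 = 129.5671... → 129.57.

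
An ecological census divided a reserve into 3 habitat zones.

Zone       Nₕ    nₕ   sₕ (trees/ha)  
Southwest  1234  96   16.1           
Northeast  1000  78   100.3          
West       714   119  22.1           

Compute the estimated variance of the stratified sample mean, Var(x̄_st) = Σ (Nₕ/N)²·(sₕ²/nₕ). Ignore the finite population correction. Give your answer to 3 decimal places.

15.554

N = 2948. Term for each stratum: Wₕ²sₕ²/nₕ.
Var(x̄_st) = 0.473103 + 14.840629 + 0.240757 = 15.554489 → 15.554.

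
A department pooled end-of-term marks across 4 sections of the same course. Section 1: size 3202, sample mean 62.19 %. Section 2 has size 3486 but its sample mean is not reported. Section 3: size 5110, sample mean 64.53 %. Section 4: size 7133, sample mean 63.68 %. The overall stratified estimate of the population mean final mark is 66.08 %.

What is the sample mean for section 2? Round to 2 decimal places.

76.84

N = 3202 + 3486 + 5110 + 7133 = 18931.
Overall total = μ·N = 66.08·18931 = 1250960.48.
Subtract the known strata: 3202·62.19 + 5110·64.53 + 7133·63.68 = 983110.12.
Remaining total for section 2: 1250960.48 − 983110.12 = 267850.36.
Divide by its size: 267850.36 / 3486 = 76.8360... → 76.84.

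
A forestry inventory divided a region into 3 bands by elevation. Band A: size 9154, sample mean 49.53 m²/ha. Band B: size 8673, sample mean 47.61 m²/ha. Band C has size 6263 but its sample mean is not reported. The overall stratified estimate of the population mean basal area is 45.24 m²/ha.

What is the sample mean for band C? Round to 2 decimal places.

35.69

Σ Nₕx̄ₕ = N·μ, so 6263·x̄_C = 24090·45.24 − (9154·49.53 + 8673·47.61).
= 1089831.6 − 866319.15 = 223512.45.
x̄_C = 223512.45 / 6263 = 35.6878... → 35.69.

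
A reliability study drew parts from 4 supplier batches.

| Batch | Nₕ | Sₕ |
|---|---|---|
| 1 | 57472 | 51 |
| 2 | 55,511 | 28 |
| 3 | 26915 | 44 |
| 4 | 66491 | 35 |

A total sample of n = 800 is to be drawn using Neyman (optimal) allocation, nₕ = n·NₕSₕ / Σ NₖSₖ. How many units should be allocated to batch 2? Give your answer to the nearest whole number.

155

1: NₕSₕ = 57472·51 = 2931072
2: NₕSₕ = 55511·28 = 1554308
3: NₕSₕ = 26915·44 = 1184260
4: NₕSₕ = 66491·35 = 2327185
Σ NₕSₕ = 7996825.
n_2 = 800·1554308/7996825 = 155.493... → 155.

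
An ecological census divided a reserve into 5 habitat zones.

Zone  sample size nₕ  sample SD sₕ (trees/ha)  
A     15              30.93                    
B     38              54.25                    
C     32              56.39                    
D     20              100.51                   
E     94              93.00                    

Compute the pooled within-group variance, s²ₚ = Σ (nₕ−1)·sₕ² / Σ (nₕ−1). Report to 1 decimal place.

6274.0

Degrees of freedom: 14 + 37 + 31 + 19 + 93 = 194.
Σ(nₕ−1)sₕ² = 14·956.6649 + 37·2943.0625 + 31·3179.8321 + 19·10102.2601 + 93·8649 = 1217161.3581.
s²ₚ = 1217161.3581 / 194 = 6274.028... → 6274.0.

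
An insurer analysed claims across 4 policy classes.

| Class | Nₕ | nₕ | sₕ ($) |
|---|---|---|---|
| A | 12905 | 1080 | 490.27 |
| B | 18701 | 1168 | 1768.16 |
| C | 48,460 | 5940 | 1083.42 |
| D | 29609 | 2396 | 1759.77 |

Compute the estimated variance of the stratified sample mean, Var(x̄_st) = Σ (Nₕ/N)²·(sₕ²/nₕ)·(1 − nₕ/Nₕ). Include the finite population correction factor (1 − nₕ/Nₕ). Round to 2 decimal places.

196.22

N = 109675; Wₕ = Nₕ/N.
class A: (12905/109675)²·490.27²/1080·(1 − 1080/12905) = 2.82352
class B: (18701/109675)²·1768.16²/1168·(1 − 1168/18701) = 72.96357
class C: (48460/109675)²·1083.42²/5940·(1 − 5940/48460) = 33.85078
class D: (29609/109675)²·1759.77²/2396·(1 − 2396/29609) = 86.57846
Sum = 196.21633 → 196.22.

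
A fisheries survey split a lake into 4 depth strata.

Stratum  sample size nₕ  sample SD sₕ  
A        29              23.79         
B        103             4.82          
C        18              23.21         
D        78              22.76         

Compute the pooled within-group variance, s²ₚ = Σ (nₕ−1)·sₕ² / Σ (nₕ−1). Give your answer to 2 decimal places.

300.28

A: (29−1)·23.79² = 28·565.9641 = 15846.9948
B: (103−1)·4.82² = 102·23.2324 = 2369.7048
C: (18−1)·23.21² = 17·538.7041 = 9157.9697
D: (78−1)·22.76² = 77·518.0176 = 39887.3552
Numerator = 67262.0245; denominator = Σ(nₕ−1) = 224.
s²ₚ = 67262.0245/224 = 300.2769... → 300.28.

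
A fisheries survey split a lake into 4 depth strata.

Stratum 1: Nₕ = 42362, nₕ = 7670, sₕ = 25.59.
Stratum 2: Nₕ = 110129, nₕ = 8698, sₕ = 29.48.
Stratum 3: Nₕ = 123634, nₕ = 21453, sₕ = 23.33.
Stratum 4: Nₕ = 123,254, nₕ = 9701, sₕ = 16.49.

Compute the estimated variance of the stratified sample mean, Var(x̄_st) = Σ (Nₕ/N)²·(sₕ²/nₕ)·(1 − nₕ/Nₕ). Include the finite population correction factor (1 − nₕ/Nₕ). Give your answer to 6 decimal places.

0.012253

N = 399379; Wₕ = Nₕ/N.
stratum 1: (42362/399379)²·25.59²/7670·(1 − 7670/42362) = 0.000786648
stratum 2: (110129/399379)²·29.48²/8698·(1 − 8698/110129) = 0.006997413
stratum 3: (123634/399379)²·23.33²/21453·(1 − 21453/123634) = 0.002009459
stratum 4: (123254/399379)²·16.49²/9701·(1 − 9701/123254) = 0.002459541
Sum = 0.012253060 → 0.012253.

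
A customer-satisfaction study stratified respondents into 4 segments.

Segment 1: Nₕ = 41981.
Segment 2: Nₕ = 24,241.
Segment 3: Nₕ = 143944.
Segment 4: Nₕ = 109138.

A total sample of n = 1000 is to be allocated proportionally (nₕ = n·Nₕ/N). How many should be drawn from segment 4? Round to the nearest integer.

Share of segment 4 = 109138/319304 = 0.34180.
Allocate 1000 × 0.34180 = 341.800... → 342.

342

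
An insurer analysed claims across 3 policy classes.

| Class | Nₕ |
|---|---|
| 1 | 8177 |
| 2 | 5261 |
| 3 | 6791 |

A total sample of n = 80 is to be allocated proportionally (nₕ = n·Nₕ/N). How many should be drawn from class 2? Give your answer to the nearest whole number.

Share of class 2 = 5261/20229 = 0.26007.
Allocate 80 × 0.26007 = 20.806... → 21.

21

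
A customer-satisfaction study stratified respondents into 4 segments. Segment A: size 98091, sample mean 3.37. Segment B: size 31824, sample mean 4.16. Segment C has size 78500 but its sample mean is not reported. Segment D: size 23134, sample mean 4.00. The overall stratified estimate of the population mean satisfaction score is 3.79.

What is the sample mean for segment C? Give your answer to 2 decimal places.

Σ Nₕx̄ₕ = N·μ, so 78500·x̄_C = 231549·3.79 − (98091·3.37 + 31824·4.16 + 23134·4.00).
= 877570.71 − 555490.51 = 322080.2.
x̄_C = 322080.2 / 78500 = 4.1029... → 4.10.

4.10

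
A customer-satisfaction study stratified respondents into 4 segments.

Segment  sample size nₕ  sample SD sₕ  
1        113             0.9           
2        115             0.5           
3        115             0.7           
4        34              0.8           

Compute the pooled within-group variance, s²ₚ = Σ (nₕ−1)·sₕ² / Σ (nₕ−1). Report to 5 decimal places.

0.52601

1: (113−1)·0.9² = 112·0.81 = 90.72
2: (115−1)·0.5² = 114·0.25 = 28.5
3: (115−1)·0.7² = 114·0.49 = 55.86
4: (34−1)·0.8² = 33·0.64 = 21.12
Numerator = 196.2; denominator = Σ(nₕ−1) = 373.
s²ₚ = 196.2/373 = 0.5260054... → 0.52601.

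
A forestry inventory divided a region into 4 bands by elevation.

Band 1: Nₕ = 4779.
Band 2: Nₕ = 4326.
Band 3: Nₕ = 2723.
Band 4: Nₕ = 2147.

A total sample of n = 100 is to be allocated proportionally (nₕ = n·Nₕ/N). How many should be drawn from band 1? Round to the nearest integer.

N = 4779 + 4326 + 2723 + 2147 = 13975.
n_1 = 100·4779/13975 = 34.197... → 34.

34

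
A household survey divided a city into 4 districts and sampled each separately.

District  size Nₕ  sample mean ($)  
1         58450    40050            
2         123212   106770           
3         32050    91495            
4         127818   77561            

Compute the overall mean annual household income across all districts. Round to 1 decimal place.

82986.5

N = 58450 + 123212 + 32050 + 127818 = 341530.
Weight each subgroup mean by Nₕ/N and sum.
Σ Nₕx̄ₕ = 58450·40050 + 123212·106770 + 32050·91495 + 127818·77561 = 2340922500 + 13155345240 + 2932414750 + 9913691898 = 28342374388.
Divide by N: 28342374388 / 341530 = 82986.485... → 82986.5.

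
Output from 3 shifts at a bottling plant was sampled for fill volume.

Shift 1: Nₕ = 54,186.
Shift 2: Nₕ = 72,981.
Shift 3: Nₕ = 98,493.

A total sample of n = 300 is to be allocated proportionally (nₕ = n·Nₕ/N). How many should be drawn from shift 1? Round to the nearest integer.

72

N = 54186 + 72981 + 98493 = 225660.
n_1 = 300·54186/225660 = 72.037... → 72.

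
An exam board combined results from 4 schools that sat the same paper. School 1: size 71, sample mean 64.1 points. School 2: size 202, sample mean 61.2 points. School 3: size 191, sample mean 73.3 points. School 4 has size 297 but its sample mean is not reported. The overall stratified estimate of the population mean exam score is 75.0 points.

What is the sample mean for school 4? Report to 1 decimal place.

Σ Nₕx̄ₕ = N·μ, so 297·x̄_4 = 761·75.0 − (71·64.1 + 202·61.2 + 191·73.3).
= 57075 − 30913.8 = 26161.2.
x̄_4 = 26161.2 / 297 = 88.085... → 88.1.

88.1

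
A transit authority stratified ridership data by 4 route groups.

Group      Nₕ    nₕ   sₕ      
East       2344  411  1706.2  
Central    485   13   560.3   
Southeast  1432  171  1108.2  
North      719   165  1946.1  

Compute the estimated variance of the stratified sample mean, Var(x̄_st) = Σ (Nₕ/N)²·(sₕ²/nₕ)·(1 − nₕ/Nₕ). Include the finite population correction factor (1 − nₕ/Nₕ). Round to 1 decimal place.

N = 4980. Term for each stratum: Wₕ²sₕ²/nₕ·(1−nₕ/Nₕ).
Var(x̄_st) = 1294.0434 + 222.9066 + 522.9252 + 368.6603 = 2408.5355 → 2408.5.

2408.5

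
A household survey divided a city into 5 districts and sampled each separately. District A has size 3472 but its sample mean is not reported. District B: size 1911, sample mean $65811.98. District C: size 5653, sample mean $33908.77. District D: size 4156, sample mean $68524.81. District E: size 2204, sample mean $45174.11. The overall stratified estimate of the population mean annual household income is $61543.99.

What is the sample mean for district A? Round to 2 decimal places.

N = 3472 + 1911 + 5653 + 4156 + 2204 = 17396.
Overall total = μ·N = 61543.99·17396 = 1070619250.04.
Subtract the known strata: 1911·65811.98 + 5653·33908.77 + 4156·68524.81 + 2204·45174.11 = 701805819.39.
Remaining total for district A: 1070619250.04 − 701805819.39 = 368813430.65.
Divide by its size: 368813430.65 / 3472 = 106225.0664... → 106225.07.

106225.07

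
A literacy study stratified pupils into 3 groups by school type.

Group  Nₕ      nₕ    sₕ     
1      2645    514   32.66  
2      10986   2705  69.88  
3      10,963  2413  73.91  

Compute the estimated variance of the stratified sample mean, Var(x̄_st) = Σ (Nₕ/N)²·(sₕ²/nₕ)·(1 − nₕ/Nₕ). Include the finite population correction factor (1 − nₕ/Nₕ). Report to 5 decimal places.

0.64168

N = 24594. Term for each stratum: Wₕ²sₕ²/nₕ·(1−nₕ/Nₕ).
Var(x̄_st) = 0.01933838 + 0.27152046 + 0.35082156 = 0.64168040 → 0.64168.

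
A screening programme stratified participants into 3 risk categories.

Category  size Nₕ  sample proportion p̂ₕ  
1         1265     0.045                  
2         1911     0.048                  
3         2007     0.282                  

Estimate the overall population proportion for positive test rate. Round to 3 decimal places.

N = 1265 + 1911 + 2007 = 5183.
Overall proportion = Σ (Nₕ/N)·p̂ₕ.
Σ Nₕp̂ₕ = 56.925 + 91.728 + 565.974 = 714.627.
714.627 / 5183 = 0.13788... → 0.138.

0.138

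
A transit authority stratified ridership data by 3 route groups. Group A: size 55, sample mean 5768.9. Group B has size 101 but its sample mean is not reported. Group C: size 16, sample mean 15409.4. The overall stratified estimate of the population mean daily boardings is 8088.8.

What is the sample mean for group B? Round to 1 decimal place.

Σ Nₕx̄ₕ = N·μ, so 101·x̄_B = 172·8088.8 − (55·5768.9 + 16·15409.4).
= 1391273.6 − 563839.9 = 827433.7.
x̄_B = 827433.7 / 101 = 8192.413... → 8192.4.

8192.4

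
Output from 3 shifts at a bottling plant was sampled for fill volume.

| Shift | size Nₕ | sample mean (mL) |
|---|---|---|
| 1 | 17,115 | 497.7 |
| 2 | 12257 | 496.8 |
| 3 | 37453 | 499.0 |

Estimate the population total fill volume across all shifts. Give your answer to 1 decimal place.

33296460.1

Estimate total by summing Nₕ·x̄ₕ over strata.
17115·497.7 + 12257·496.8 + 37453·499.0 = 8518135.5 + 6089277.6 + 18689047 = 33296460.1.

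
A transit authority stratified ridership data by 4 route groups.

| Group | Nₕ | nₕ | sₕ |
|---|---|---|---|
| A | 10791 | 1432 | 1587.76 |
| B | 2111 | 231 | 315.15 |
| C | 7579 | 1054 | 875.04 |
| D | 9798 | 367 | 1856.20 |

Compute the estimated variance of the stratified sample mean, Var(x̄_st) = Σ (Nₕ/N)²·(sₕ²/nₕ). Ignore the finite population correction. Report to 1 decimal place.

N = 30279. Term for each stratum: Wₕ²sₕ²/nₕ.
Var(x̄_st) = 223.5975 + 2.0899 + 45.5151 + 983.0493 = 1254.2518 → 1254.3.

1254.3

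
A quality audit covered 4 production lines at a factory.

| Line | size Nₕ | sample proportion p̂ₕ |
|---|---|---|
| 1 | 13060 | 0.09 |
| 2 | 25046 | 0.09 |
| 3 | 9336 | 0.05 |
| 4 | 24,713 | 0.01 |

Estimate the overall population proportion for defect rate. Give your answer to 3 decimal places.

N = 13060 + 25046 + 9336 + 24713 = 72155.
Overall proportion = Σ (Nₕ/N)·p̂ₕ.
Σ Nₕp̂ₕ = 1175.4 + 2254.14 + 466.8 + 247.13 = 4143.47.
4143.47 / 72155 = 0.05742... → 0.057.

0.057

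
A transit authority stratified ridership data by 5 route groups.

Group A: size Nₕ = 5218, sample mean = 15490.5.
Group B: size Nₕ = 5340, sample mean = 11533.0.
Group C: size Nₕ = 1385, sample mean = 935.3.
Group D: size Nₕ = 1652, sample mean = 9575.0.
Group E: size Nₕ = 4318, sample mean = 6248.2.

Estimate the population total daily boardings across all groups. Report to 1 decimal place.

186508667.1

Population total = Σ Nₕ·x̄ₕ (each stratum's size times its mean).
5218·15490.5 + 5340·11533.0 + 1385·935.3 + 1652·9575.0 + 4318·6248.2 = 80829429 + 61586220 + 1295390.5 + 15817900 + 26979727.6 = 186508667.1.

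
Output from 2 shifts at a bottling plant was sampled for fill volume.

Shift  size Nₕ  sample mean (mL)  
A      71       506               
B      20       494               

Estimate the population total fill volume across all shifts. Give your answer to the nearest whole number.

45806

Population total = Σ Nₕ·x̄ₕ (each stratum's size times its mean).
71·506 + 20·494 = 35926 + 9880 = 45806.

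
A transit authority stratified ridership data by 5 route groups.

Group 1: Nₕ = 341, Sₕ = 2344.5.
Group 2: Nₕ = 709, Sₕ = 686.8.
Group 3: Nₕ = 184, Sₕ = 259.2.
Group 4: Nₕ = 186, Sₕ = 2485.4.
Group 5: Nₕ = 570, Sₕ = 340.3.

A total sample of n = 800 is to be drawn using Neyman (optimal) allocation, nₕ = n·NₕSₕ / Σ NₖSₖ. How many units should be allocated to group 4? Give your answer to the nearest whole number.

1: NₕSₕ = 341·2344.5 = 799474.5
2: NₕSₕ = 709·686.8 = 486941.2
3: NₕSₕ = 184·259.2 = 47692.8
4: NₕSₕ = 186·2485.4 = 462284.4
5: NₕSₕ = 570·340.3 = 193971
Σ NₕSₕ = 1990363.9.
n_4 = 800·462284.4/1990363.9 = 185.809... → 186.

186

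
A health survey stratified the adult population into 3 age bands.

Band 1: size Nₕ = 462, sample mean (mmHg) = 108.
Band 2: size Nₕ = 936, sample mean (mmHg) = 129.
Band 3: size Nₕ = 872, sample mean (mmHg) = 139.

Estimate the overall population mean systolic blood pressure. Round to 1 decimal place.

x̄_st = (Σ Nₕx̄ₕ) / (Σ Nₕ) = (462·108 + 936·129 + 872·139) / 2270
= 291848 / 2270 = 128.567... → 128.6.

128.6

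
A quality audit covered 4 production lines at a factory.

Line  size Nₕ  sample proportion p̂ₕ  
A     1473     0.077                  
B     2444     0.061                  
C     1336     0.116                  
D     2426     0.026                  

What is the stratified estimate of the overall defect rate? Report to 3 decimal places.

Wₕ = Nₕ/N with N = 7679: 0.1918, 0.3183, 0.1740, 0.3159.
p̂_st = 0.1918·0.077 + 0.3183·0.061 + 0.1740·0.116 + 0.3159·0.026 ≈ 0.06258... → 0.063.

0.063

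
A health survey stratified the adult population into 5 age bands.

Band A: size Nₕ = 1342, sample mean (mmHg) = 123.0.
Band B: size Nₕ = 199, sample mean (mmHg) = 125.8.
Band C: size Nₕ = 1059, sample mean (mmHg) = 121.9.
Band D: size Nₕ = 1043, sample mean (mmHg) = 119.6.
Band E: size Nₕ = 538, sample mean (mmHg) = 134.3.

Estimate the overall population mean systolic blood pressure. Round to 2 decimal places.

123.46

N = 1342 + 199 + 1059 + 1043 + 538 = 4181.
Overall mean = Σ (Nₕ/N)·x̄ₕ — weight by population share, not a simple average.
Σ Nₕx̄ₕ = 1342·123.0 + 199·125.8 + 1059·121.9 + 1043·119.6 + 538·134.3 = 165066 + 25034.2 + 129092.1 + 124742.8 + 72253.4 = 516188.5.
Divide by N: 516188.5 / 4181 = 123.4605... → 123.46.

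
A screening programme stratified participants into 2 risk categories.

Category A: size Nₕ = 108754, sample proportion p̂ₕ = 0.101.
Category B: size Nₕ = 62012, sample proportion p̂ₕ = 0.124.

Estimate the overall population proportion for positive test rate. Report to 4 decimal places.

0.1094

Wₕ = Nₕ/N with N = 170766: 0.6369, 0.3631.
p̂_st = 0.6369·0.101 + 0.3631·0.124 ≈ 0.109352... → 0.1094.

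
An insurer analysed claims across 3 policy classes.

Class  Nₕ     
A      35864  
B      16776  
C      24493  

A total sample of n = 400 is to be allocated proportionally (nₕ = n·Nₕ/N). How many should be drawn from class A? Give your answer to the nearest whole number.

186

N = 35864 + 16776 + 24493 = 77133.
n_A = 400·35864/77133 = 185.985... → 186.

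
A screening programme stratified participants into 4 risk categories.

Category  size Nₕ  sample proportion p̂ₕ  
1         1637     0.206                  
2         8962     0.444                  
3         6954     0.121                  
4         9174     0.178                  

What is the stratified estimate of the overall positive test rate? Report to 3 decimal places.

N = 1637 + 8962 + 6954 + 9174 = 26727.
Overall proportion = Σ (Nₕ/N)·p̂ₕ.
Σ Nₕp̂ₕ = 337.222 + 3979.128 + 841.434 + 1632.972 = 6790.756.
6790.756 / 26727 = 0.25408... → 0.254.

0.254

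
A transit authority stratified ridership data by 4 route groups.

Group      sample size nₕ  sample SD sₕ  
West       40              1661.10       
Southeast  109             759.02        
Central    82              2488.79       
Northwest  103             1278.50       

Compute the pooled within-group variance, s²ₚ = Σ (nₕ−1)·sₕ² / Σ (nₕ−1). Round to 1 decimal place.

Degrees of freedom: 39 + 108 + 81 + 102 = 330.
Σ(nₕ−1)sₕ² = 39·2759253.21 + 108·576111.3604 + 81·6194075.6641 + 102·1634562.25 = 838276380.4053.
s²ₚ = 838276380.4053 / 330 = 2540231.456... → 2540231.5.

2540231.5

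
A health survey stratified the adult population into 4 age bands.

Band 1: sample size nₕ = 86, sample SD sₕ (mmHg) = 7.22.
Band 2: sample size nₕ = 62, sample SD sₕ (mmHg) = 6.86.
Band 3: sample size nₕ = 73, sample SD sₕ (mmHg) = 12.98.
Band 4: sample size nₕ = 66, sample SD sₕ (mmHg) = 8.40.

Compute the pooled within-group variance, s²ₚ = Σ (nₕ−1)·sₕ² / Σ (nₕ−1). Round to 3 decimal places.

84.871

1: (86−1)·7.22² = 85·52.1284 = 4430.914
2: (62−1)·6.86² = 61·47.0596 = 2870.6356
3: (73−1)·12.98² = 72·168.4804 = 12130.5888
4: (66−1)·8.40² = 65·70.56 = 4586.4
Numerator = 24018.5384; denominator = Σ(nₕ−1) = 283.
s²ₚ = 24018.5384/283 = 84.87116... → 84.871.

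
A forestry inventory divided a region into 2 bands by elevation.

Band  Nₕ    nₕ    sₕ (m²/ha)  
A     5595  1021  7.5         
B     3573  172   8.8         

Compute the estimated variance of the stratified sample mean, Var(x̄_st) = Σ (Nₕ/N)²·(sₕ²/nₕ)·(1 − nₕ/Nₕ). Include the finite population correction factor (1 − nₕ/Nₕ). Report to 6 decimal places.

N = 9168. Term for each stratum: Wₕ²sₕ²/nₕ·(1−nₕ/Nₕ).
Var(x̄_st) = 0.016774278 + 0.065091958 = 0.081866236 → 0.081866.

0.081866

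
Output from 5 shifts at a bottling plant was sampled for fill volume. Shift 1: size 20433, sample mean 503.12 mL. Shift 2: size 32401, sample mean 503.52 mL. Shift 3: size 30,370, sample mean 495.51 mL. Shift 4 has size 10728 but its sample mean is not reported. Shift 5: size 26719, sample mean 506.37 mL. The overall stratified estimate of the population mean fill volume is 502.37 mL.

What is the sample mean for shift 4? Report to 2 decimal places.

506.93

N = 20433 + 32401 + 30370 + 10728 + 26719 = 120651.
Overall total = μ·N = 502.37·120651 = 60611442.87.
Subtract the known strata: 20433·503.12 + 32401·503.52 + 30370·495.51 + 26719·506.37 = 55173141.21.
Remaining total for shift 4: 60611442.87 − 55173141.21 = 5438301.66.
Divide by its size: 5438301.66 / 10728 = 506.9260... → 506.93.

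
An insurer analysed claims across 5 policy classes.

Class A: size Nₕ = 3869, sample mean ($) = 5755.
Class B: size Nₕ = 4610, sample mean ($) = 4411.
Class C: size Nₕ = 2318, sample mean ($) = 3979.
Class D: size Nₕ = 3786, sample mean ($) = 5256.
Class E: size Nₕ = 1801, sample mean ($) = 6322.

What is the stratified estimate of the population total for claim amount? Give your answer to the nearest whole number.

Estimate total by summing Nₕ·x̄ₕ over strata.
3869·5755 + 4610·4411 + 2318·3979 + 3786·5256 + 1801·6322 = 22266095 + 20334710 + 9223322 + 19899216 + 11385922 = 83109265.

83109265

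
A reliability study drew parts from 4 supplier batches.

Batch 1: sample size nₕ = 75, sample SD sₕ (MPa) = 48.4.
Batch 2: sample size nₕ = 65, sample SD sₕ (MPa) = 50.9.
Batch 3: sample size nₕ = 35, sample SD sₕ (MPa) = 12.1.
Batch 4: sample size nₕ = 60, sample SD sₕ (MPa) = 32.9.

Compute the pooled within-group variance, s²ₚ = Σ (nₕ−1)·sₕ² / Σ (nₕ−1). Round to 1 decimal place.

1: (75−1)·48.4² = 74·2342.56 = 173349.44
2: (65−1)·50.9² = 64·2590.81 = 165811.84
3: (35−1)·12.1² = 34·146.41 = 4977.94
4: (60−1)·32.9² = 59·1082.41 = 63862.19
Numerator = 408001.41; denominator = Σ(nₕ−1) = 231.
s²ₚ = 408001.41/231 = 1766.240... → 1766.2.

1766.2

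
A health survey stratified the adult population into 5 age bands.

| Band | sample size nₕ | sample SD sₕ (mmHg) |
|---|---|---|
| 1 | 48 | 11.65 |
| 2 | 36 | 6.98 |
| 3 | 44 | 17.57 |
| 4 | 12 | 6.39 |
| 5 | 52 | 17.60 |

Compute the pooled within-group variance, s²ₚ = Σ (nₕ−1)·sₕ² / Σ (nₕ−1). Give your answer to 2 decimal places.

1: (48−1)·11.65² = 47·135.7225 = 6378.9575
2: (36−1)·6.98² = 35·48.7204 = 1705.214
3: (44−1)·17.57² = 43·308.7049 = 13274.3107
4: (12−1)·6.39² = 11·40.8321 = 449.1531
5: (52−1)·17.60² = 51·309.76 = 15797.76
Numerator = 37605.3953; denominator = Σ(nₕ−1) = 187.
s²ₚ = 37605.3953/187 = 201.0984... → 201.10.

201.10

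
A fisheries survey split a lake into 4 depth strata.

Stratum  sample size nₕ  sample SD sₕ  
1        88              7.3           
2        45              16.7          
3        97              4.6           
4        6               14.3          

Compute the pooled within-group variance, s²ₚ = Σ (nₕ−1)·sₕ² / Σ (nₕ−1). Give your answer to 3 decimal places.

86.040

Degrees of freedom: 87 + 44 + 96 + 5 = 232.
Σ(nₕ−1)sₕ² = 87·53.29 + 44·278.89 + 96·21.16 + 5·204.49 = 19961.2.
s²ₚ = 19961.2 / 232 = 86.03966... → 86.040.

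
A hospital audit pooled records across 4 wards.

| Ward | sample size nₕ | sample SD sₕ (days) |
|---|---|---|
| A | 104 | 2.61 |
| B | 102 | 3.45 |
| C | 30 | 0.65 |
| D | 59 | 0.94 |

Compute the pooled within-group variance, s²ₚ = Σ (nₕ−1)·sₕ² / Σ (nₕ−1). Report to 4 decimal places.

6.7605

A: (104−1)·2.61² = 103·6.8121 = 701.6463
B: (102−1)·3.45² = 101·11.9025 = 1202.1525
C: (30−1)·0.65² = 29·0.4225 = 12.2525
D: (59−1)·0.94² = 58·0.8836 = 51.2488
Numerator = 1967.3001; denominator = Σ(nₕ−1) = 291.
s²ₚ = 1967.3001/291 = 6.760481... → 6.7605.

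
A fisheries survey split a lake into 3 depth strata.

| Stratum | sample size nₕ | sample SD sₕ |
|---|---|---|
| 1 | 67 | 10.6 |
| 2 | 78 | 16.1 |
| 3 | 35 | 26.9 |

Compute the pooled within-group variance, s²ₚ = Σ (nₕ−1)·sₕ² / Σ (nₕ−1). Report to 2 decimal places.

1: (67−1)·10.6² = 66·112.36 = 7415.76
2: (78−1)·16.1² = 77·259.21 = 19959.17
3: (35−1)·26.9² = 34·723.61 = 24602.74
Numerator = 51977.67; denominator = Σ(nₕ−1) = 177.
s²ₚ = 51977.67/177 = 293.6592... → 293.66.

293.66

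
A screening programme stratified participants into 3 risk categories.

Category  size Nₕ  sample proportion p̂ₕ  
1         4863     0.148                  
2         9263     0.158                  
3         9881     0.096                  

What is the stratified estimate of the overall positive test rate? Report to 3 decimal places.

Wₕ = Nₕ/N with N = 24007: 0.2026, 0.3858, 0.4116.
p̂_st = 0.2026·0.148 + 0.3858·0.158 + 0.4116·0.096 ≈ 0.13046... → 0.130.

0.130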